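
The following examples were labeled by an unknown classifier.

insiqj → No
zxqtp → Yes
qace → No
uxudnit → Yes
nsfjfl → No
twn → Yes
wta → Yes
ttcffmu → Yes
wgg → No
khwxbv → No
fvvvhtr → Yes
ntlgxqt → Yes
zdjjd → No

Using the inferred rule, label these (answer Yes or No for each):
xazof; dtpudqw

The pattern is that an item is 'Yes' exactly when: contains 't'.
xazof → no 't' → No. dtpudqw → has 't' → Yes.

No, Yes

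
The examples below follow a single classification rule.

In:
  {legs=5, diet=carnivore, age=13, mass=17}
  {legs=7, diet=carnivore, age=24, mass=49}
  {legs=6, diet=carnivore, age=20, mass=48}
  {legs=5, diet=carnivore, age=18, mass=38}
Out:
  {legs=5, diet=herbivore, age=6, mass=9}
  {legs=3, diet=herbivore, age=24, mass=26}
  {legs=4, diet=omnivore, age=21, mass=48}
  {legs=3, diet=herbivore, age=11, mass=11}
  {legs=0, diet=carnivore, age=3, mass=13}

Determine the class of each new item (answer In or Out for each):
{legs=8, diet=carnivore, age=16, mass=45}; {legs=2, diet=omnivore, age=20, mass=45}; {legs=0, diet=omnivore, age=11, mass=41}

In, Out, Out

The common property of the 'In' items is: diet is carnivore AND age ≥ 6. No 'Out' item has it.
{legs=8, diet=carnivore, age=16, mass=45} — diet is carnivore, age = 16, hence In. {legs=2, diet=omnivore, age=20, mass=45} — diet is omnivore, age = 20, hence Out. {legs=0, diet=omnivore, age=11, mass=41} — diet is omnivore, age = 11, hence Out.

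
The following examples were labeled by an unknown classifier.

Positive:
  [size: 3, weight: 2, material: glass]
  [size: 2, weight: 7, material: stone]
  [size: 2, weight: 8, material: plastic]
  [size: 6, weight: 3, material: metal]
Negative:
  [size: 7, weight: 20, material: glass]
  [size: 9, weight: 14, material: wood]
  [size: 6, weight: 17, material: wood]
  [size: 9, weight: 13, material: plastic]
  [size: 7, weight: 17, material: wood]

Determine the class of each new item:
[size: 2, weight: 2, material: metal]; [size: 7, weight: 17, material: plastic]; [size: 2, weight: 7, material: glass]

Positive, Negative, Positive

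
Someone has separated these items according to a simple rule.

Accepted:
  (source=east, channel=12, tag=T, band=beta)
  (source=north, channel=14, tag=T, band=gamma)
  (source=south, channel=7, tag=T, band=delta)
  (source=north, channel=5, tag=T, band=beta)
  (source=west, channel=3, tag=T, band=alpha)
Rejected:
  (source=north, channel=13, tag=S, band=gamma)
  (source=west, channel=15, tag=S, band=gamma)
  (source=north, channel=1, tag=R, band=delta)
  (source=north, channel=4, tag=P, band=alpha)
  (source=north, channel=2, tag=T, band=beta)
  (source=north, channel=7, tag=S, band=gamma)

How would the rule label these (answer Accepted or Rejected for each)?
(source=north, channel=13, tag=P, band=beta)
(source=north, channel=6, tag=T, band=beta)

Rejected, Accepted

The simplest hypothesis consistent with all the labels is: tag is T AND channel ≥ 3.
(source=north, channel=13, tag=P, band=beta) — tag is P, channel = 13, hence Rejected. (source=north, channel=6, tag=T, band=beta) — tag is T, channel = 6, hence Accepted.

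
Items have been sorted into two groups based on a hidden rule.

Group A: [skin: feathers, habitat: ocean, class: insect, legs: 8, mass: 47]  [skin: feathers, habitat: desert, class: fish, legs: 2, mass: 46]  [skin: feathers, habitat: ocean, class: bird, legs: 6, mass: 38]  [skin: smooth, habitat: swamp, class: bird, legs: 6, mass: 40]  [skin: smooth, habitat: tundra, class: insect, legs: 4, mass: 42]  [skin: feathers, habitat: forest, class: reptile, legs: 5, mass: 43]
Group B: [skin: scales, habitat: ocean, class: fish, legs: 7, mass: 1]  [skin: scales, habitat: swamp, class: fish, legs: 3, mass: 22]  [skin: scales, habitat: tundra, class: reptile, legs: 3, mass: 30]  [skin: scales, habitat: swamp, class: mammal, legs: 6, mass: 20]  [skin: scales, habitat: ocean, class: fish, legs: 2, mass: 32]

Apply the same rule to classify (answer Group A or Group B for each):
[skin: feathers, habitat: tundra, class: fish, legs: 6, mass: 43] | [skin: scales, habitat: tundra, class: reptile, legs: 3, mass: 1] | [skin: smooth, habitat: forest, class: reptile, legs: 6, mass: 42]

Group A, Group B, Group A

One predicate separates the groups cleanly: mass ≥ 38.
[skin: feathers, habitat: tundra, class: fish, legs: 6, mass: 43]: mass = 43 — fits, so Group A.
[skin: scales, habitat: tundra, class: reptile, legs: 3, mass: 1]: mass = 1 — does not fit, so Group B.
[skin: smooth, habitat: forest, class: reptile, legs: 6, mass: 42]: mass = 42 — fits, so Group A.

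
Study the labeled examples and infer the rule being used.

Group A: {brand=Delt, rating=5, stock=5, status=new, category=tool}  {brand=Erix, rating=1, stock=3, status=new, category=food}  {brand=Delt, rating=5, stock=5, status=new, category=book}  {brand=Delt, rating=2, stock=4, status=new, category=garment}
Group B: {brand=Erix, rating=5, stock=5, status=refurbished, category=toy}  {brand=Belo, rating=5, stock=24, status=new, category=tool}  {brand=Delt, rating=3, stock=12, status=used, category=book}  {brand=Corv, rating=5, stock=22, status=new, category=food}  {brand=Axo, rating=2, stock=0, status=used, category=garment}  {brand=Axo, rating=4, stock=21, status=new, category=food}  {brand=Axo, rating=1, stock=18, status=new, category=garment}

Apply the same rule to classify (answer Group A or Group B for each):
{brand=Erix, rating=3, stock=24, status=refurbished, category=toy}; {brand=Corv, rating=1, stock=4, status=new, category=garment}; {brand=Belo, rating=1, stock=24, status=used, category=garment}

Group B, Group A, Group B

All 'Group A' examples share one property — status is new AND stock ≤ 5 — and every 'Group B' example lacks it.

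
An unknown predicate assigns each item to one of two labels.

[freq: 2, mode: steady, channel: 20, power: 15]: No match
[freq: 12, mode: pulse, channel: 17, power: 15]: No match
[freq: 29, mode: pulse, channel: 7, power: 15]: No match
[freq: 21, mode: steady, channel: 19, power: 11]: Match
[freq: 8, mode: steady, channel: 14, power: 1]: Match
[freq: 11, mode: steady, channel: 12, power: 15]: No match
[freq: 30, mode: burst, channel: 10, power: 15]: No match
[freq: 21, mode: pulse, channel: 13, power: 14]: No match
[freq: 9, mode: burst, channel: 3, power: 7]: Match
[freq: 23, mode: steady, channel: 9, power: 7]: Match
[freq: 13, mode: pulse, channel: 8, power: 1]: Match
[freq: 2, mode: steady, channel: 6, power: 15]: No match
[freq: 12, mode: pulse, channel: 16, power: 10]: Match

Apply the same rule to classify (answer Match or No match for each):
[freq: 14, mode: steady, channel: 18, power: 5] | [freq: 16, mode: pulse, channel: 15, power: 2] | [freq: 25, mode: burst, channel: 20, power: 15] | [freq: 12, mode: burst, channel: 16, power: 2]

Match, Match, No match, Match

The rule appears to be: power ≤ 11.
[freq: 14, mode: steady, channel: 18, power: 5]: Match (power = 5).
[freq: 16, mode: pulse, channel: 15, power: 2]: Match (power = 2).
[freq: 25, mode: burst, channel: 20, power: 15]: No match (power = 15).
[freq: 12, mode: burst, channel: 16, power: 2]: Match (power = 2).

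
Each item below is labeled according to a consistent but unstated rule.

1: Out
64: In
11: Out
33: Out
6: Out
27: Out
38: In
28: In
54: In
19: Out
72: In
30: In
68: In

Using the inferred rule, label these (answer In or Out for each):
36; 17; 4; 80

In, Out, Out, In

Rule: even AND at least 11. This holds for each 'In' example and fails for each 'Out' one.
36 — 36 is even, 36 ≥ 11, hence In. 17 — 17 is odd, 17 ≥ 11, hence Out. 4 — 4 is even, 4 < 11, hence Out. 80 — 80 is even, 80 ≥ 11, hence In.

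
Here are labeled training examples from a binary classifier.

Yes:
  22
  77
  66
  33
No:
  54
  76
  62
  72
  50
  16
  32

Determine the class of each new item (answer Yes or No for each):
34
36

Every 'Yes' example satisfies: multiple of 11. None of the 'No' examples do.

No, No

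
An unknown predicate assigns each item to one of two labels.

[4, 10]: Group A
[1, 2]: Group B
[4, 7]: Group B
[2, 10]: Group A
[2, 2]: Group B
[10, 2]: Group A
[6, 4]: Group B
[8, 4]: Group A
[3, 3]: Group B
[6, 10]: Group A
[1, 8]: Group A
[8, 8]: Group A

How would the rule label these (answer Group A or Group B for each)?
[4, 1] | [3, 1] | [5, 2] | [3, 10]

Group B, Group B, Group B, Group A

The simplest hypothesis consistent with all the labels is: max ≥ 8.
[4, 1] — max 4, hence Group B. [3, 1] — max 3, hence Group B. [5, 2] — max 5, hence Group B. [3, 10] — max 10, hence Group A.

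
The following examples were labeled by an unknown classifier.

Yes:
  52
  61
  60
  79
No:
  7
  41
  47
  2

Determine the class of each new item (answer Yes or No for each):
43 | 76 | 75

No, Yes, Yes

'Yes' ⟺ at least 52.
43: 43 < 52 — doesn't qualify, so No.
76: 76 ≥ 52 — passes, so Yes.
75: 75 ≥ 52 — passes, so Yes.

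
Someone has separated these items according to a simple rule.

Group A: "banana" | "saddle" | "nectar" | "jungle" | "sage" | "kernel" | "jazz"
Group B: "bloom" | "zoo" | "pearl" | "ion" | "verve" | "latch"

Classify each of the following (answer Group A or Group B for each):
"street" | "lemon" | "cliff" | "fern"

Group A, Group B, Group B, Group A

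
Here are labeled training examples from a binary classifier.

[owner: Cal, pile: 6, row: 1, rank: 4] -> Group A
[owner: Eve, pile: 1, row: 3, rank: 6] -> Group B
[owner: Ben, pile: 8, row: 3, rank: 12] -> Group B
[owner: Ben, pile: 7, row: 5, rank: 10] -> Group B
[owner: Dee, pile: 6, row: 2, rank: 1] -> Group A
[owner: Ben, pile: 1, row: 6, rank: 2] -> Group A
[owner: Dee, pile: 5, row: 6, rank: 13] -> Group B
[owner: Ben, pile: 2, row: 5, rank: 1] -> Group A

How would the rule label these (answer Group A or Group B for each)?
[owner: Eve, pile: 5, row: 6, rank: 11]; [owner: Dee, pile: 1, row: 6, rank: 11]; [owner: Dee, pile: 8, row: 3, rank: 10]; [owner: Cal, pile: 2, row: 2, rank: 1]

Group B, Group B, Group B, Group A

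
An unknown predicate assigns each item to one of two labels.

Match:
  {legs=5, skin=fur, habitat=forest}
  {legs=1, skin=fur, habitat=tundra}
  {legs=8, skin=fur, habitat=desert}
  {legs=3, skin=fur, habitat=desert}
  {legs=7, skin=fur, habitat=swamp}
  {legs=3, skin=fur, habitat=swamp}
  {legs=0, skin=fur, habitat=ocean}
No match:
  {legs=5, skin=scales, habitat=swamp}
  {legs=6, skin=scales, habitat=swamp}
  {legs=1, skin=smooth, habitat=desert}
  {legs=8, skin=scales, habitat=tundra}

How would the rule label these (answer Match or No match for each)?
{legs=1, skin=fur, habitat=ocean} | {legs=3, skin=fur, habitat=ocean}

The rule appears to be: skin is fur.
Match: {legs=1, skin=fur, habitat=ocean}, since skin is fur.
Match: {legs=3, skin=fur, habitat=ocean}, since skin is fur.

Match, Match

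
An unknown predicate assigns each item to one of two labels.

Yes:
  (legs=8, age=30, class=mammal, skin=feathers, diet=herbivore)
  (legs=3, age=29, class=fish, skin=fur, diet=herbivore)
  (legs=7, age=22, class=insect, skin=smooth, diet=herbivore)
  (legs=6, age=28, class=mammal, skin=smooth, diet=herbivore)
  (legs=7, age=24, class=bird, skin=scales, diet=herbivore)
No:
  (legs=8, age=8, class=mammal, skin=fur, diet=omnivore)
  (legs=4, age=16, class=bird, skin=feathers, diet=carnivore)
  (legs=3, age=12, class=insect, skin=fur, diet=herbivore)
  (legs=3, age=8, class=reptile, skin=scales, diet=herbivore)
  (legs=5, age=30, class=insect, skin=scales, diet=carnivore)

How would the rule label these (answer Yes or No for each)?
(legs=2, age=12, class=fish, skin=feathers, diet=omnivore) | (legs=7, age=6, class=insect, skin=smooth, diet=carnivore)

The distinguishing property — diet is herbivore AND age ≥ 16 — holds for all the 'Yes' cases and none of the 'No' cases.
(legs=2, age=12, class=fish, skin=feathers, diet=omnivore): No (diet is omnivore, age = 12). (legs=7, age=6, class=insect, skin=smooth, diet=carnivore): No (diet is carnivore, age = 6).

No, No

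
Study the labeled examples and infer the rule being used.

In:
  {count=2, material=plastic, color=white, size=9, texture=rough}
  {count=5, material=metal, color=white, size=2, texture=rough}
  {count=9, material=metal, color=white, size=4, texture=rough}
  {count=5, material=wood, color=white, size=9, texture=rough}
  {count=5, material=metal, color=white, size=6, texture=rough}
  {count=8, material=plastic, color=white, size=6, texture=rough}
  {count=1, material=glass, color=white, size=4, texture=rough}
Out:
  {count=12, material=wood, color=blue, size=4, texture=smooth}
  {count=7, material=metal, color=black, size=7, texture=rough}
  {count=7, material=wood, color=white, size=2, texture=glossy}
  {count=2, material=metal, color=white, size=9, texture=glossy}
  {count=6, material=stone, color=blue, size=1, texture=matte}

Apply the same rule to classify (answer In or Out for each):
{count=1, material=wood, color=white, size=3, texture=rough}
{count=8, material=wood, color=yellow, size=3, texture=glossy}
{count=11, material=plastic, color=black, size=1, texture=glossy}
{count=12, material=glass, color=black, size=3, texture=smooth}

Every 'In' example satisfies: color is white AND texture is rough. None of the 'Out' examples do.

In, Out, Out, Out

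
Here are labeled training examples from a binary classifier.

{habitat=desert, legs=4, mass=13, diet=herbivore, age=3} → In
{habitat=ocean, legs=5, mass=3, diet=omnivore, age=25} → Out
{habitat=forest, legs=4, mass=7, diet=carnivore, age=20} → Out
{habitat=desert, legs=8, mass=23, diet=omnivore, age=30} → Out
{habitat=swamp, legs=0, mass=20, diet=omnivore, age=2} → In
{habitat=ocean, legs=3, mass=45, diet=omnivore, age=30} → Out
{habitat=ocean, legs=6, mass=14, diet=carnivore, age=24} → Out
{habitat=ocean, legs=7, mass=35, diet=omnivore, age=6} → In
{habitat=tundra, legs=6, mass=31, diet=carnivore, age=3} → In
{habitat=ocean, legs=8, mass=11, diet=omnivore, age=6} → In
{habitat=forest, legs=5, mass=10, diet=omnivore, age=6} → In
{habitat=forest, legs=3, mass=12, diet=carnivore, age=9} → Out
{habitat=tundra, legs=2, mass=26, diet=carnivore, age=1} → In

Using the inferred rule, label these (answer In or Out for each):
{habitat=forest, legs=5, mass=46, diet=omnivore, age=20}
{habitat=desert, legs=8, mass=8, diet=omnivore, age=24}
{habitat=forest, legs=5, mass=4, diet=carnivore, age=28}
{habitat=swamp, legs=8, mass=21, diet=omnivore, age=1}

A rule that fits every label: age ≤ 6 — true of each 'In' example, false of each 'Out' one.
{habitat=forest, legs=5, mass=46, diet=omnivore, age=20}: Out (age = 20). {habitat=desert, legs=8, mass=8, diet=omnivore, age=24}: Out (age = 24). {habitat=forest, legs=5, mass=4, diet=carnivore, age=28}: Out (age = 28). {habitat=swamp, legs=8, mass=21, diet=omnivore, age=1}: In (age = 1).

Out, Out, Out, In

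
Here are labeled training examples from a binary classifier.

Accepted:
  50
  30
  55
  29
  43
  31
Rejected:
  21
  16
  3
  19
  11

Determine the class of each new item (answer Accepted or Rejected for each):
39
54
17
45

Accepted, Accepted, Rejected, Accepted

The rule appears to be: at least 29.
39 → 39 ≥ 29 → Accepted.
54 → 54 ≥ 29 → Accepted.
17 → 17 < 29 → Rejected.
45 → 45 ≥ 29 → Accepted.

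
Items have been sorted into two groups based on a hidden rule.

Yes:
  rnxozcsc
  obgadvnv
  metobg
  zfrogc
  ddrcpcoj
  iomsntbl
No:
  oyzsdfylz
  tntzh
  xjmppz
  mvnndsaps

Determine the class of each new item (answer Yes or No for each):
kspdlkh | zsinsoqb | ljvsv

No, Yes, No

The rule appears to be: even length AND contains 'o'.
No: kspdlkh, since length 7, no 'o'.
Yes: zsinsoqb, since length 8, has 'o'.
No: ljvsv, since length 5, no 'o'.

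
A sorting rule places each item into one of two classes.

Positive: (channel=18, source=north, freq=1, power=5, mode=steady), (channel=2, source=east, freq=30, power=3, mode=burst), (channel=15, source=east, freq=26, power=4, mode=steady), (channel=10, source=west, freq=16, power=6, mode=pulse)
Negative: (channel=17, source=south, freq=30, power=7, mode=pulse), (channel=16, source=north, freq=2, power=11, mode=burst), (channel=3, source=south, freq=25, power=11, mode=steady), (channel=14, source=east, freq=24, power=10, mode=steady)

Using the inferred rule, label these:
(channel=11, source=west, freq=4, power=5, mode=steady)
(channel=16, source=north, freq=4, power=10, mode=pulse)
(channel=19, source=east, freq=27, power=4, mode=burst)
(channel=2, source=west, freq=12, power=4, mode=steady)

Positive, Negative, Positive, Positive

The rule appears to be: power ≤ 6.
(channel=11, source=west, freq=4, power=5, mode=steady) — power = 5, hence Positive. (channel=16, source=north, freq=4, power=10, mode=pulse) — power = 10, hence Negative. (channel=19, source=east, freq=27, power=4, mode=burst) — power = 4, hence Positive. (channel=2, source=west, freq=12, power=4, mode=steady) — power = 4, hence Positive.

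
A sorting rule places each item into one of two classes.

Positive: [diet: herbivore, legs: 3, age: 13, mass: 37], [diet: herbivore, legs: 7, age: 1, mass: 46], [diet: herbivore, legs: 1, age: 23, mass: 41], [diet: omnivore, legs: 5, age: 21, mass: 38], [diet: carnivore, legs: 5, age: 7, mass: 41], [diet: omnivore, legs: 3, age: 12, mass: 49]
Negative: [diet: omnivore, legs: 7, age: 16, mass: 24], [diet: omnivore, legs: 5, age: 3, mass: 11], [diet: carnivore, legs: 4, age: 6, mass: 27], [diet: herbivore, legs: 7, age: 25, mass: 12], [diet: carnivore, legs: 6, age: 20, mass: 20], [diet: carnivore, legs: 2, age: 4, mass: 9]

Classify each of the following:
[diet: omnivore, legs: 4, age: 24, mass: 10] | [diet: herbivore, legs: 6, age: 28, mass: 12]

Negative, Negative

Rule: mass ≥ 37. This holds for each 'Positive' example and fails for each 'Negative' one.
[diet: omnivore, legs: 4, age: 24, mass: 10]: mass = 10, fails the rule → Negative.
[diet: herbivore, legs: 6, age: 28, mass: 12]: mass = 12, fails the rule → Negative.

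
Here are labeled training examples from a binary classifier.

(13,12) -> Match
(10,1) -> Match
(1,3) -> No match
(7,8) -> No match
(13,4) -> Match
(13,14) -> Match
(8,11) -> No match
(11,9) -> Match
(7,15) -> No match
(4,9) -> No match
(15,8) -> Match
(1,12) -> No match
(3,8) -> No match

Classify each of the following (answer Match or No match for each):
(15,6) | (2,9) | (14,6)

Match, No match, Match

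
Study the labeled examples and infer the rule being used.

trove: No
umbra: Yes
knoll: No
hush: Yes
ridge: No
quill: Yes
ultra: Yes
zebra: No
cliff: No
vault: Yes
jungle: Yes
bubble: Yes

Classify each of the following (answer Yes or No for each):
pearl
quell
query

The rule appears to be: contains 'u'.
No: pearl, since no 'u'.
Yes: quell, since has 'u'.
Yes: query, since has 'u'.

No, Yes, Yes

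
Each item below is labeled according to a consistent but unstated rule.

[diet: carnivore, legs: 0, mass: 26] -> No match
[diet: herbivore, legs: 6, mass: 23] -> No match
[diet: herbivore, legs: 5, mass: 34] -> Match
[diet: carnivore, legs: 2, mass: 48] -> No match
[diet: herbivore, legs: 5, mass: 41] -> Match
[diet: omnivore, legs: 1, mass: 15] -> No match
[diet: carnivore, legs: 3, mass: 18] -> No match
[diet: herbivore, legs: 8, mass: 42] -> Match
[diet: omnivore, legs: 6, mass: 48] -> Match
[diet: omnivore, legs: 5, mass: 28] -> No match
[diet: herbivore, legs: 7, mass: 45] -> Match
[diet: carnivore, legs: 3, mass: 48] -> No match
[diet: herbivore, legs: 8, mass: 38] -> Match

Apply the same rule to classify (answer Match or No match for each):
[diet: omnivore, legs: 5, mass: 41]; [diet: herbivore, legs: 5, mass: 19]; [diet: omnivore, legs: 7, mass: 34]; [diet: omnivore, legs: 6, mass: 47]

Match, No match, Match, Match

The distinguishing property — legs ≥ 5 AND mass ≥ 34 — holds for all the 'Match' cases and none of the 'No match' cases.
[diet: omnivore, legs: 5, mass: 41] → legs = 5, mass = 41 → Match.
[diet: herbivore, legs: 5, mass: 19] → legs = 5, mass = 19 → No match.
[diet: omnivore, legs: 7, mass: 34] → legs = 7, mass = 34 → Match.
[diet: omnivore, legs: 6, mass: 47] → legs = 6, mass = 47 → Match.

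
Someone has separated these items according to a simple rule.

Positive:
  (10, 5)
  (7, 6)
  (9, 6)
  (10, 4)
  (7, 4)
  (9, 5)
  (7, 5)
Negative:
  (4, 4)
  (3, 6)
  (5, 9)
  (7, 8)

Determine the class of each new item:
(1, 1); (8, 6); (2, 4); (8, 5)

Negative, Positive, Negative, Positive

Checking candidate rules against both groups, what survives is: first > second.
(1, 1): Negative (1 = 1). (8, 6): Positive (8 > 6). (2, 4): Negative (2 < 4). (8, 5): Positive (8 > 5).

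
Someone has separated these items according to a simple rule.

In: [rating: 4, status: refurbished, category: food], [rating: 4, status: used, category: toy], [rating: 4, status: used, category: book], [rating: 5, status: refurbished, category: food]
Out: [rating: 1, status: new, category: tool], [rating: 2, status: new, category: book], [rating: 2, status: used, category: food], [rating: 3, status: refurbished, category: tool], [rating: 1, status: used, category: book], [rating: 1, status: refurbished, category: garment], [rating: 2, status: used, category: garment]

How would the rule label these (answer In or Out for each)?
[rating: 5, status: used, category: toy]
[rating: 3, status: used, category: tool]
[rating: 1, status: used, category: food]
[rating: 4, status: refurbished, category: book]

The pattern is that an item is 'In' exactly when: rating ≥ 4.
[rating: 5, status: used, category: toy]: rating = 5, matches → In.
[rating: 3, status: used, category: tool]: rating = 3, fails this test → Out.
[rating: 1, status: used, category: food]: rating = 1, fails this test → Out.
[rating: 4, status: refurbished, category: book]: rating = 4, matches → In.

In, Out, Out, In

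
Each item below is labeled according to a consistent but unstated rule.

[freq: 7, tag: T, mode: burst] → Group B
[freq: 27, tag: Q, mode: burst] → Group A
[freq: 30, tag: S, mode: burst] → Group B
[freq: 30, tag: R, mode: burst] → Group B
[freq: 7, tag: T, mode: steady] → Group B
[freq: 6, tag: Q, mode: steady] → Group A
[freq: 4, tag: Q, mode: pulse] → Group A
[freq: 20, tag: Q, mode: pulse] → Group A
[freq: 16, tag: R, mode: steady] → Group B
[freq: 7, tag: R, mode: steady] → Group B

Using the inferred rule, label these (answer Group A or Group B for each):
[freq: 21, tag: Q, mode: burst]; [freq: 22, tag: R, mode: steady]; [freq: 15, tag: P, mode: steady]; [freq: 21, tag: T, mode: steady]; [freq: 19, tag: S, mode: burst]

Group A, Group B, Group B, Group B, Group B

Comparing the two groups points to one rule — tag is Q.
[freq: 21, tag: Q, mode: burst]: Group A (tag is Q). [freq: 22, tag: R, mode: steady]: Group B (tag is R). [freq: 15, tag: P, mode: steady]: Group B (tag is P). [freq: 21, tag: T, mode: steady]: Group B (tag is T). [freq: 19, tag: S, mode: burst]: Group B (tag is S).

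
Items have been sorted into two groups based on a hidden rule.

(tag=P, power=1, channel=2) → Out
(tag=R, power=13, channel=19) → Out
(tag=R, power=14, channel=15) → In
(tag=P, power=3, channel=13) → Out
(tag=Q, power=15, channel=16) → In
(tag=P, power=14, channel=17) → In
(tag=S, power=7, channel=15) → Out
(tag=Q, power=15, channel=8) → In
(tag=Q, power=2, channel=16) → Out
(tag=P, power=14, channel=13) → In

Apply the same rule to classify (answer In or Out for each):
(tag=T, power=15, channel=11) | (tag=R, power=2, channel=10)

In, Out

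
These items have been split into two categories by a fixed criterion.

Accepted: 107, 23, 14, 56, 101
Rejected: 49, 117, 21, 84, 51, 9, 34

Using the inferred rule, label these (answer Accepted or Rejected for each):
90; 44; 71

Rejected, Accepted, Accepted

Every 'Accepted' example satisfies: ≡ 2 (mod 3). None of the 'Rejected' examples do.
90: 90 mod 3 = 0 — does not satisfy this, so Rejected. 44: 44 mod 3 = 2 — satisfies this, so Accepted. 71: 71 mod 3 = 2 — satisfies this, so Accepted.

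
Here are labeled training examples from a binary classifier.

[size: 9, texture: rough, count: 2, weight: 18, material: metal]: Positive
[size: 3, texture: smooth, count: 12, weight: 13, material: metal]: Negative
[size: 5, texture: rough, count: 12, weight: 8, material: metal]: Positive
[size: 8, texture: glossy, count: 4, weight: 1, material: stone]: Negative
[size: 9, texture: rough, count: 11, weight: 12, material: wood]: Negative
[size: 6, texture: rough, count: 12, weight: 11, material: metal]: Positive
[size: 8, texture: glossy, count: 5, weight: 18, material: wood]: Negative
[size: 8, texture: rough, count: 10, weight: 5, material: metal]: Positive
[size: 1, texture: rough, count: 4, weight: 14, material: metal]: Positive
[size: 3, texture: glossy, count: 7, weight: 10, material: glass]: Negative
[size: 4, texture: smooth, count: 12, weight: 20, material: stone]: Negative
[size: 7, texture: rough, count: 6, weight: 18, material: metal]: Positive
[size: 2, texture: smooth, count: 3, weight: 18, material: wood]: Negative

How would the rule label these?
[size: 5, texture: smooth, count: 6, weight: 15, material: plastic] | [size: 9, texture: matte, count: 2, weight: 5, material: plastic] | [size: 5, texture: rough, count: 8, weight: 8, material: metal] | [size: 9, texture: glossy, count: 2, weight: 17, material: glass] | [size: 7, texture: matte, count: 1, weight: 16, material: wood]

Negative, Negative, Positive, Negative, Negative

The common property of the 'Positive' items is: material is metal AND texture is rough. No 'Negative' item has it.
[size: 5, texture: smooth, count: 6, weight: 15, material: plastic]: material is plastic, texture is smooth — doesn't qualify, so Negative. [size: 9, texture: matte, count: 2, weight: 5, material: plastic]: material is plastic, texture is matte — doesn't qualify, so Negative. [size: 5, texture: rough, count: 8, weight: 8, material: metal]: material is metal, texture is rough — checks out, so Positive. [size: 9, texture: glossy, count: 2, weight: 17, material: glass]: material is glass, texture is glossy — doesn't qualify, so Negative. [size: 7, texture: matte, count: 1, weight: 16, material: wood]: material is wood, texture is matte — doesn't qualify, so Negative.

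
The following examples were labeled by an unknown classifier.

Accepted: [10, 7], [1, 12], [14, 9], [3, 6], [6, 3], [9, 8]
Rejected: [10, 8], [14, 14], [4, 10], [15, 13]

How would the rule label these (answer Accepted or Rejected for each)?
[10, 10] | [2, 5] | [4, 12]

'Accepted' ⟺ sum is odd.
[10, 10]: 10+10 = 20 — fails the rule, so Rejected.
[2, 5]: 2+5 = 7 — fits, so Accepted.
[4, 12]: 4+12 = 16 — fails the rule, so Rejected.

Rejected, Accepted, Rejected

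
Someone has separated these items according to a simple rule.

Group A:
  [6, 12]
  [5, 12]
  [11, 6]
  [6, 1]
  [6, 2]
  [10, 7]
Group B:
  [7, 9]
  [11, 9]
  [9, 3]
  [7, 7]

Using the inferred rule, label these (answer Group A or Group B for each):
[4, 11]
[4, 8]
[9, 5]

Group A, Group A, Group B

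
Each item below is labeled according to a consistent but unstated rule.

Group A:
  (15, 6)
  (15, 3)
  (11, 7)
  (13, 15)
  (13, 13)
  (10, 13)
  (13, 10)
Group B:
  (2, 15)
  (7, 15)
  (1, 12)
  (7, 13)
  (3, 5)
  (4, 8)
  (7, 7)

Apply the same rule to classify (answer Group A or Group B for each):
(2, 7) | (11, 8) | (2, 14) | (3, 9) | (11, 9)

Rule: first ≥ 8. This holds for each 'Group A' example and fails for each 'Group B' one.
(2, 7): first 2, does not satisfy this → Group B.
(11, 8): first 11, qualifies → Group A.
(2, 14): first 2, does not satisfy this → Group B.
(3, 9): first 3, does not satisfy this → Group B.
(11, 9): first 11, qualifies → Group A.

Group B, Group A, Group B, Group B, Group A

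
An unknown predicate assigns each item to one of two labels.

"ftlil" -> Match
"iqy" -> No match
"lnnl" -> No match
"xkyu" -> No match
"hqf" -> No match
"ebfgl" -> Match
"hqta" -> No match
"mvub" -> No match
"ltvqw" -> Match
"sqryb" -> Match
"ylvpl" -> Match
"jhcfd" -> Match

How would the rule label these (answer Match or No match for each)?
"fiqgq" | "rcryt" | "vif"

Rule: length 5. This holds for each 'Match' example and fails for each 'No match' one.
Match: "fiqgq", since length 5. Match: "rcryt", since length 5. No match: "vif", since length 3.

Match, Match, No match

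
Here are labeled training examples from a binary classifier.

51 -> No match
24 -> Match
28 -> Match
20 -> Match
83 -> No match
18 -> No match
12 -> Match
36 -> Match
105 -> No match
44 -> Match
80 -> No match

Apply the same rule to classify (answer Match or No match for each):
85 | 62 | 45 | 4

No match, No match, No match, Match

The common property of the 'Match' items is: multiple of 4 AND at most 44. No 'No match' item has it.
85: 85 = 4·21 + 1, 85 > 44, doesn't match → No match.
62: 62 = 4·15 + 2, 62 > 44, doesn't match → No match.
45: 45 = 4·11 + 1, 45 > 44, doesn't match → No match.
4: 4 = 4·1, 4 ≤ 44, satisfies this → Match.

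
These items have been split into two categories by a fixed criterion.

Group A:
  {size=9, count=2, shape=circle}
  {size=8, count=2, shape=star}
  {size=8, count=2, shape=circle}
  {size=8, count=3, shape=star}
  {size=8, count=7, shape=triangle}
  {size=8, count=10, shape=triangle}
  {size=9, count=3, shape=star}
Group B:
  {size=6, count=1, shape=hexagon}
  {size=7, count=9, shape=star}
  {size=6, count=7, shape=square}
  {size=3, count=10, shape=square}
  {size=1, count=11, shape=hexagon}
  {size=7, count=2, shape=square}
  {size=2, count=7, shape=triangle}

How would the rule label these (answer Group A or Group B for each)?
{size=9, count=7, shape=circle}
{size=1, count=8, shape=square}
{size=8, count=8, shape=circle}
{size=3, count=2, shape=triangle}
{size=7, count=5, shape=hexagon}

Group A, Group B, Group A, Group B, Group B

The rule appears to be: size ≥ 8.
{size=9, count=7, shape=circle}: size = 9, satisfies this → Group A. {size=1, count=8, shape=square}: size = 1, fails the rule → Group B. {size=8, count=8, shape=circle}: size = 8, satisfies this → Group A. {size=3, count=2, shape=triangle}: size = 3, fails the rule → Group B. {size=7, count=5, shape=hexagon}: size = 7, fails the rule → Group B.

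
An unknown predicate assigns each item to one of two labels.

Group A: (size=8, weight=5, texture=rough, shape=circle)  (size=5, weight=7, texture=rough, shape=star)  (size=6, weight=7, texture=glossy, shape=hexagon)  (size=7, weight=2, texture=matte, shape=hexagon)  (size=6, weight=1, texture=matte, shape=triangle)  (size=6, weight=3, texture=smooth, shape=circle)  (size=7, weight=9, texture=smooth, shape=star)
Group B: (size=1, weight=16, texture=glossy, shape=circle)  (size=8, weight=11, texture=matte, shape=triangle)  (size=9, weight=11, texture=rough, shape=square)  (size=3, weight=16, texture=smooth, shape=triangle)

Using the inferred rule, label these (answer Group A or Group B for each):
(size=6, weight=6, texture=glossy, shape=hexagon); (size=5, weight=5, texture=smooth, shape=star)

Group A, Group A

Rule: weight ≤ 9. This holds for each 'Group A' example and fails for each 'Group B' one.
Group A: (size=6, weight=6, texture=glossy, shape=hexagon), since weight = 6.
Group A: (size=5, weight=5, texture=smooth, shape=star), since weight = 5.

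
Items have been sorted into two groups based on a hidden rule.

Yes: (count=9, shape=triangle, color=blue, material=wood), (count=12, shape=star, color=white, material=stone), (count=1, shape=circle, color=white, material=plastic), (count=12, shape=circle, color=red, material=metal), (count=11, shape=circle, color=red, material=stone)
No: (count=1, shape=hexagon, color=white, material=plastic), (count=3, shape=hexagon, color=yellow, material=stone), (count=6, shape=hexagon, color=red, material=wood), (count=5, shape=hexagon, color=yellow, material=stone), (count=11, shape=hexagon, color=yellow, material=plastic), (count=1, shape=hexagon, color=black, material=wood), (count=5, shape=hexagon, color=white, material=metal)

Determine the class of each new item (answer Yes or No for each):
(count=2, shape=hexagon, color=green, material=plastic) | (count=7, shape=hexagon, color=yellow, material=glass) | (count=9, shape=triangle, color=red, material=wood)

No, No, Yes

One predicate separates the groups cleanly: shape is not hexagon.
No: (count=2, shape=hexagon, color=green, material=plastic), since shape is hexagon.
No: (count=7, shape=hexagon, color=yellow, material=glass), since shape is hexagon.
Yes: (count=9, shape=triangle, color=red, material=wood), since shape is triangle.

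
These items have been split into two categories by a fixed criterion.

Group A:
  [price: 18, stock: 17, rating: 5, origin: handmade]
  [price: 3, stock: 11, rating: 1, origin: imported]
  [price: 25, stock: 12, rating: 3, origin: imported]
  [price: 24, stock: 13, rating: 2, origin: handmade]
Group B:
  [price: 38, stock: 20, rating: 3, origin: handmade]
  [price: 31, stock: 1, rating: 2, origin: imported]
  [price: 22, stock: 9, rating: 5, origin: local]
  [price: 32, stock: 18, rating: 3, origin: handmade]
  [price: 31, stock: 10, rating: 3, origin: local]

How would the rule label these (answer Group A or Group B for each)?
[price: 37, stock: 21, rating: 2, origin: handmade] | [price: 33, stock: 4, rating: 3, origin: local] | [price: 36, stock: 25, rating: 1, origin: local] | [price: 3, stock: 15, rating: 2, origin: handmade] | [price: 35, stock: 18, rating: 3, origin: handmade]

'Group A' ⟺ price ≤ 25 AND stock ≥ 10.
[price: 37, stock: 21, rating: 2, origin: handmade]: price = 37, stock = 21 — does not fit, so Group B.
[price: 33, stock: 4, rating: 3, origin: local]: price = 33, stock = 4 — does not fit, so Group B.
[price: 36, stock: 25, rating: 1, origin: local]: price = 36, stock = 25 — does not fit, so Group B.
[price: 3, stock: 15, rating: 2, origin: handmade]: price = 3, stock = 15 — checks out, so Group A.
[price: 35, stock: 18, rating: 3, origin: handmade]: price = 35, stock = 18 — does not fit, so Group B.

Group B, Group B, Group B, Group A, Group B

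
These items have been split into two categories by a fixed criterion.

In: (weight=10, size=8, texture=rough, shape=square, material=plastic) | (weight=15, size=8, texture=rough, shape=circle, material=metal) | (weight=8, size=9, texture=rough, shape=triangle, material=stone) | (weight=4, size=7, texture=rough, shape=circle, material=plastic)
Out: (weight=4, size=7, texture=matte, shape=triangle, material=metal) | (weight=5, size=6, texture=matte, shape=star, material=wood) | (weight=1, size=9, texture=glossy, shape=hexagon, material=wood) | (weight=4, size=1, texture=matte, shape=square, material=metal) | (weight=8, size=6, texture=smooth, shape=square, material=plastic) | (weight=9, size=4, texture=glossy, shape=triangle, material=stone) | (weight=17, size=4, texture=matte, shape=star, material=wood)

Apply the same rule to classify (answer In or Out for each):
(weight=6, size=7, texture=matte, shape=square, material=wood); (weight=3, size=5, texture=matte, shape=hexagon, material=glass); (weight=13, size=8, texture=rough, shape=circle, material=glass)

Out, Out, In

Comparing the two groups points to one rule — texture is rough.
(weight=6, size=7, texture=matte, shape=square, material=wood) — texture is matte, hence Out. (weight=3, size=5, texture=matte, shape=hexagon, material=glass) — texture is matte, hence Out. (weight=13, size=8, texture=rough, shape=circle, material=glass) — texture is rough, hence In.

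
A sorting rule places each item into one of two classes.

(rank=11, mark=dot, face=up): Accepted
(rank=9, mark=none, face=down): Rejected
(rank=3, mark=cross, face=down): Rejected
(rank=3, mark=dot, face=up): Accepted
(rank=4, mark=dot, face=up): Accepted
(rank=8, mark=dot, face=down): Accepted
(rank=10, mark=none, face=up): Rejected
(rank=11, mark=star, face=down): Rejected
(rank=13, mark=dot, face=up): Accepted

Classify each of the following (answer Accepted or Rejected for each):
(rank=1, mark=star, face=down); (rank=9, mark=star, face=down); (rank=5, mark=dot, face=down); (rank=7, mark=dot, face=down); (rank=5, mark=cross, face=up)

Every 'Accepted' example satisfies: mark is dot. None of the 'Rejected' examples do.
(rank=1, mark=star, face=down) → mark is star → Rejected.
(rank=9, mark=star, face=down) → mark is star → Rejected.
(rank=5, mark=dot, face=down) → mark is dot → Accepted.
(rank=7, mark=dot, face=down) → mark is dot → Accepted.
(rank=5, mark=cross, face=up) → mark is cross → Rejected.

Rejected, Rejected, Accepted, Accepted, Rejected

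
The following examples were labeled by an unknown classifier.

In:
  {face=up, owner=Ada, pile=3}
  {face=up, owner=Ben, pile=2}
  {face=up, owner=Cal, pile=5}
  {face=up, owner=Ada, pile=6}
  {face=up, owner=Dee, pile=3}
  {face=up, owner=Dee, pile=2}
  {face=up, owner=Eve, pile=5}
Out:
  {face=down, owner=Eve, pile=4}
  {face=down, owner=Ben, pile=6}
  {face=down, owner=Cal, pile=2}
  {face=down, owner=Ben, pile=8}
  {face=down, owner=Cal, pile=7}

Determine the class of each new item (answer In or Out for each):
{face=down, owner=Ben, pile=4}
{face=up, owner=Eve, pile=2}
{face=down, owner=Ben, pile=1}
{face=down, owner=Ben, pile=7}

Out, In, Out, Out

The classifier is using: face is up.
Out: {face=down, owner=Ben, pile=4}, since face is down. In: {face=up, owner=Eve, pile=2}, since face is up. Out: {face=down, owner=Ben, pile=1}, since face is down. Out: {face=down, owner=Ben, pile=7}, since face is down.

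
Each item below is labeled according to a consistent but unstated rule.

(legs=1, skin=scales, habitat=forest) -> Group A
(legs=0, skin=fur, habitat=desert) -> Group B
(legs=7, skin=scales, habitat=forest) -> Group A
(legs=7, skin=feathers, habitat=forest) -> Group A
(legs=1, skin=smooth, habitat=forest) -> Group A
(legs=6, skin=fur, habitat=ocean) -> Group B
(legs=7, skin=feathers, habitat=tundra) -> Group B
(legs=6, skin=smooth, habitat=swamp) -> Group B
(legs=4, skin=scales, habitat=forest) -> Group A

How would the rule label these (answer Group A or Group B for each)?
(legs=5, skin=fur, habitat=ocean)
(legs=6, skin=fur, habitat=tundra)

Group B, Group B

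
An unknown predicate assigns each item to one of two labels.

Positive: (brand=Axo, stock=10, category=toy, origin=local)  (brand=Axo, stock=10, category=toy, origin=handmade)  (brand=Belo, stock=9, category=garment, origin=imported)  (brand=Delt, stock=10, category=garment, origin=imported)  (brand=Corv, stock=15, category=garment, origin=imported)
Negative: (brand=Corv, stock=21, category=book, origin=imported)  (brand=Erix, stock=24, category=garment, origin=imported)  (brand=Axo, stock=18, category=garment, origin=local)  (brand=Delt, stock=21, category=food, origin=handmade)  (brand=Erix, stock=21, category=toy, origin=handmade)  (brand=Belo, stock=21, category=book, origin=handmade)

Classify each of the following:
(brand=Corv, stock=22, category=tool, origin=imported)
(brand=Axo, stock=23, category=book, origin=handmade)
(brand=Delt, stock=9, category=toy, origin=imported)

The distinguishing property — stock ≤ 15 — holds for all the 'Positive' cases and none of the 'Negative' cases.
(brand=Corv, stock=22, category=tool, origin=imported): stock = 22, does not pass → Negative. (brand=Axo, stock=23, category=book, origin=handmade): stock = 23, does not pass → Negative. (brand=Delt, stock=9, category=toy, origin=imported): stock = 9, qualifies → Positive.

Negative, Negative, Positive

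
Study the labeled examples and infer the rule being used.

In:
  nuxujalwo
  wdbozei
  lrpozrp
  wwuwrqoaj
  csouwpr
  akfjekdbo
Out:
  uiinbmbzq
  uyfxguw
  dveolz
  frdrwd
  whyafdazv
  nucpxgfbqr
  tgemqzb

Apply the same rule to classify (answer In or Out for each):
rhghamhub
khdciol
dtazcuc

The distinguishing property — odd length AND contains 'o' — holds for all the 'In' cases and none of the 'Out' cases.
rhghamhub: length 9, no 'o' — does not satisfy this, so Out.
khdciol: length 7, has 'o' — matches, so In.
dtazcuc: length 7, no 'o' — does not satisfy this, so Out.

Out, In, Out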